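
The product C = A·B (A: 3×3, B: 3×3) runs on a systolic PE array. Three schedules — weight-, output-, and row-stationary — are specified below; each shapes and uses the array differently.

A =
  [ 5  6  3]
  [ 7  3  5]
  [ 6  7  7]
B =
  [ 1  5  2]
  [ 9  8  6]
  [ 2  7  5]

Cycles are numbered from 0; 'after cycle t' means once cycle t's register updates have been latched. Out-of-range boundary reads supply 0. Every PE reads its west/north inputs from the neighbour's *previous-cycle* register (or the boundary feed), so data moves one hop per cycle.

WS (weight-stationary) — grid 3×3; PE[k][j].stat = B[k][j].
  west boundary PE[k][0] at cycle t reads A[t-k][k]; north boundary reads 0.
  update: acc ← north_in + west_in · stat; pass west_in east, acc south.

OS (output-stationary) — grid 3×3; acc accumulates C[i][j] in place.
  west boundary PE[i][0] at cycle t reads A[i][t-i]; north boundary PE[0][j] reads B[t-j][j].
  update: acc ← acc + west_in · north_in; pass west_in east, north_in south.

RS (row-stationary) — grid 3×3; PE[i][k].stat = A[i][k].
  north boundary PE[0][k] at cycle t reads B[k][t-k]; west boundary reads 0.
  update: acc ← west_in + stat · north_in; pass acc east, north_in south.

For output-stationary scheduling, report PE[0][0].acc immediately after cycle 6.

PE[0][0].acc = 65

Tracing OS — 3×3 array, target PE[0][0]:
  c0 r0c0: 5 / 5 / 1
  c1 r0c0: 59 / 6 / 9
  c2 r0c0: 65 / 3 / 2
  c3 r0c0: 65 / 0 / 0
  c4 r0c0: 65 / 0 / 0
  c5 r0c0: 65 / 0 / 0
  c6 r0c0: 65 / 0 / 0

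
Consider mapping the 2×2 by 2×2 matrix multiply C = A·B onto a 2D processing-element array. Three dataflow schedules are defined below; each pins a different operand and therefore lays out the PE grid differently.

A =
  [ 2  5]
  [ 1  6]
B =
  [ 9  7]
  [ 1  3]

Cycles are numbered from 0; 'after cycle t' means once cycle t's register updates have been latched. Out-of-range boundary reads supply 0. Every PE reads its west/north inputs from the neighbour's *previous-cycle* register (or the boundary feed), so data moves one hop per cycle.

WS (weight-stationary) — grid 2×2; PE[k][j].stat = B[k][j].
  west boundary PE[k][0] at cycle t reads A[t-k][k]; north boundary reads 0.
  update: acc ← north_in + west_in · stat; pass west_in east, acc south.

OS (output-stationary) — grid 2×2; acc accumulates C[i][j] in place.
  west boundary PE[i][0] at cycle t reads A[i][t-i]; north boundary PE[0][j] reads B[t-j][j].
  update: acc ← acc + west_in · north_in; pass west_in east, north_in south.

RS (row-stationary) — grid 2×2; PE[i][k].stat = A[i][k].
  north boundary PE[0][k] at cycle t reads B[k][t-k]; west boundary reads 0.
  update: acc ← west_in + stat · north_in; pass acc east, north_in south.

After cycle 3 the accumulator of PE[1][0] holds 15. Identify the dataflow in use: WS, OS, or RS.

Under WS (2×2), PE[1][0]:
  0: (1,0).acc=0  regs=<0,0>
  1: (1,0).acc=23  regs=<5,23>
  2: (1,0).acc=15  regs=<6,15>
  3: (1,0).acc=0  regs=<0,0>
Under OS (2×2), PE[1][0]:
  0: (1,0).acc=0  regs=<0,0>
  1: (1,0).acc=9  regs=<1,9>
  2: (1,0).acc=15  regs=<6,1>
  3: (1,0).acc=15  regs=<0,0>
Under RS (2×2), PE[1][0]:
  0: (1,0).acc=0  regs=<0,0>
  1: (1,0).acc=9  regs=<9,9>
  2: (1,0).acc=7  regs=<7,7>
  3: (1,0).acc=0  regs=<0,0>

dataflow = OS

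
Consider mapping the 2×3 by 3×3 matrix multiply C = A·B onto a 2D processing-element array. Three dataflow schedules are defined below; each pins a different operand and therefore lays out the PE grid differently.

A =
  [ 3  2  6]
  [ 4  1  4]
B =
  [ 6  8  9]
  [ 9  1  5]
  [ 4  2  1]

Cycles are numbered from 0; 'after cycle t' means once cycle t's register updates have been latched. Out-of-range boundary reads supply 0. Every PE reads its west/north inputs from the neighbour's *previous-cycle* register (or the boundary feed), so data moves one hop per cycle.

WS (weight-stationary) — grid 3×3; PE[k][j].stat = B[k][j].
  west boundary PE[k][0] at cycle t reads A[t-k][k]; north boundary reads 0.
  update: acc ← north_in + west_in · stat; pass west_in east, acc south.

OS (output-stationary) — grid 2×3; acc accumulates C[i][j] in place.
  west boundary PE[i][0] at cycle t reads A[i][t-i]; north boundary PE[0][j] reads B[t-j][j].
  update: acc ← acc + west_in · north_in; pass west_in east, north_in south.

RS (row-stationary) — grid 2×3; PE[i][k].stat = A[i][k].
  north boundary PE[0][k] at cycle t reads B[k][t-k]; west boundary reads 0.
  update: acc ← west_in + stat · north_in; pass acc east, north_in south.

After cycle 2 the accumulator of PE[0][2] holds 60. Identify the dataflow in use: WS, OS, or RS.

WS [3×3] PE[0][2] across cycles:
  t=0 PE[0][2]: acc=0 h=0 v=0
  t=1 PE[0][2]: acc=0 h=0 v=0
  t=2 PE[0][2]: acc=27 h=3 v=27
OS [2×3] PE[0][2] across cycles:
  t=0 PE[0][2]: acc=0 h=0 v=0
  t=1 PE[0][2]: acc=0 h=0 v=0
  t=2 PE[0][2]: acc=27 h=3 v=9
RS [2×3] PE[0][2] across cycles:
  t=0 PE[0][2]: acc=0 h=0 v=0
  t=1 PE[0][2]: acc=0 h=0 v=0
  t=2 PE[0][2]: acc=60 h=60 v=4

dataflow = RS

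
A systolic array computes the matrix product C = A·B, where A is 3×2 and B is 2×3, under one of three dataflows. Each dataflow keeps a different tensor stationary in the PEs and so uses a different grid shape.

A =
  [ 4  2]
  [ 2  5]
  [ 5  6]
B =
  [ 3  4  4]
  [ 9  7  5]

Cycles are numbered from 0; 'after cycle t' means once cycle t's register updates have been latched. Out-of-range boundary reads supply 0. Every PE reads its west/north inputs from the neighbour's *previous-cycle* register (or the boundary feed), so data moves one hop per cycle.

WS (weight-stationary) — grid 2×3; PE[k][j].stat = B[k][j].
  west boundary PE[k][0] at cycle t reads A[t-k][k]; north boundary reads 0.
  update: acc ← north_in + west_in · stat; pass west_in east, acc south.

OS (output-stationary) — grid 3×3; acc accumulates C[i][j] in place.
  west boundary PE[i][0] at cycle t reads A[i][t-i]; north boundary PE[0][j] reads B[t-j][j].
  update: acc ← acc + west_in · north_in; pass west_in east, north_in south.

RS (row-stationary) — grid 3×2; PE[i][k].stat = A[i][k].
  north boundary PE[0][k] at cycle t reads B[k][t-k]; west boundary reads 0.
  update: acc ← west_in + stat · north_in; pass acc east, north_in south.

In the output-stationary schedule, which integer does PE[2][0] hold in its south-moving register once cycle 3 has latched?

register = 9

OS on a 3×3 grid — tracing PE[2][0] and its feeders:
  step 0 · PE1,0: acc=0; fwd→0 fwd↓0
  step 0 · PE2,0: acc=0; fwd→0 fwd↓0
  step 1 · PE1,0: acc=6; fwd→2 fwd↓3
  step 1 · PE2,0: acc=0; fwd→0 fwd↓0
  step 2 · PE1,0: acc=51; fwd→5 fwd↓9
  step 2 · PE2,0: acc=15; fwd→5 fwd↓3
  step 3 · PE1,0: acc=51; fwd→0 fwd↓0
  step 3 · PE2,0: acc=69; fwd→6 fwd↓9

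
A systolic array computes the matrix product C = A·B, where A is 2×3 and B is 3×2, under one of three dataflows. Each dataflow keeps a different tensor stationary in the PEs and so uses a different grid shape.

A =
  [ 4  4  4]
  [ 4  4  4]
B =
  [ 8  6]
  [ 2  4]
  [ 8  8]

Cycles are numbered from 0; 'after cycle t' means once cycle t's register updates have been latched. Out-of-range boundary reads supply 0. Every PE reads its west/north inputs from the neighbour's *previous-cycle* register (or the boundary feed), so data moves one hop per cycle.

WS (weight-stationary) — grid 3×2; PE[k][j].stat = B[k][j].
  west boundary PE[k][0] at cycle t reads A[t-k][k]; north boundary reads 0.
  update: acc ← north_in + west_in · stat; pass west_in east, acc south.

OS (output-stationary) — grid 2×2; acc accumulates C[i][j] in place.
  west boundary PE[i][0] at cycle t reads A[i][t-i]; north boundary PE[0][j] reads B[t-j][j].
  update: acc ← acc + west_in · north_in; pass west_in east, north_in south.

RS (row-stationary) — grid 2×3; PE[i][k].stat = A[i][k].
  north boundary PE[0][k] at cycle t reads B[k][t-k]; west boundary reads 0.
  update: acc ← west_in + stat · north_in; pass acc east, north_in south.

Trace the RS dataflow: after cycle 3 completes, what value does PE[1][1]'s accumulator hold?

PE[1][1].acc = 40

RS 2×3: PE[1][1] cycle-by-cycle (with neighbour feeds):
  cycle 0: PE[0][1] → acc 0, east 0, south 0
  cycle 0: PE[1][0] → acc 0, east 0, south 0
  cycle 0: PE[1][1] → acc 0, east 0, south 0
  cycle 1: PE[0][1] → acc 40, east 40, south 2
  cycle 1: PE[1][0] → acc 32, east 32, south 8
  cycle 1: PE[1][1] → acc 0, east 0, south 0
  cycle 2: PE[0][1] → acc 40, east 40, south 4
  cycle 2: PE[1][0] → acc 24, east 24, south 6
  cycle 2: PE[1][1] → acc 40, east 40, south 2
  cycle 3: PE[0][1] → acc 0, east 0, south 0
  cycle 3: PE[1][0] → acc 0, east 0, south 0
  cycle 3: PE[1][1] → acc 40, east 40, south 4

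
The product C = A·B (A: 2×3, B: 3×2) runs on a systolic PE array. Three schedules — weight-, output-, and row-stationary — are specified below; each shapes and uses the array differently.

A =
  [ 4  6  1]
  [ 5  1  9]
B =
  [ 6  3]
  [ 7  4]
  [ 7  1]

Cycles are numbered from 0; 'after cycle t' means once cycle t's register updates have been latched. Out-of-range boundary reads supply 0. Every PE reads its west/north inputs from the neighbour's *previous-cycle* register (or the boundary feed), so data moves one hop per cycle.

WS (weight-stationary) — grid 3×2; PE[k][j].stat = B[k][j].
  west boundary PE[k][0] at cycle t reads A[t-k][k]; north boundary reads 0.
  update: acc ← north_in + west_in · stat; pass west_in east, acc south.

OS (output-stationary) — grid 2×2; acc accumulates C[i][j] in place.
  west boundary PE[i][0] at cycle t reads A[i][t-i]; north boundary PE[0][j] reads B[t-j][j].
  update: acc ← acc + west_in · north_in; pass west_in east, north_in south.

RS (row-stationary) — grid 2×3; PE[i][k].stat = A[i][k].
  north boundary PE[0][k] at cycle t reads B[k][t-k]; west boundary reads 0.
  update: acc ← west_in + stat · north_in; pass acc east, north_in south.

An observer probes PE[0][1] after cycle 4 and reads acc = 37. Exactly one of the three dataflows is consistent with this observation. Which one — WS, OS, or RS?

dataflow = OS

WS [3×2] PE[0][1] across cycles:
  [0] (0,1) acc=0 (h:0 v:0)
  [1] (0,1) acc=12 (h:4 v:12)
  [2] (0,1) acc=15 (h:5 v:15)
  [3] (0,1) acc=0 (h:0 v:0)
  [4] (0,1) acc=0 (h:0 v:0)
OS [2×2] PE[0][1] across cycles:
  [0] (0,1) acc=0 (h:0 v:0)
  [1] (0,1) acc=12 (h:4 v:3)
  [2] (0,1) acc=36 (h:6 v:4)
  [3] (0,1) acc=37 (h:1 v:1)
  [4] (0,1) acc=37 (h:0 v:0)
RS [2×3] PE[0][1] across cycles:
  [0] (0,1) acc=0 (h:0 v:0)
  [1] (0,1) acc=66 (h:66 v:7)
  [2] (0,1) acc=36 (h:36 v:4)
  [3] (0,1) acc=0 (h:0 v:0)
  [4] (0,1) acc=0 (h:0 v:0)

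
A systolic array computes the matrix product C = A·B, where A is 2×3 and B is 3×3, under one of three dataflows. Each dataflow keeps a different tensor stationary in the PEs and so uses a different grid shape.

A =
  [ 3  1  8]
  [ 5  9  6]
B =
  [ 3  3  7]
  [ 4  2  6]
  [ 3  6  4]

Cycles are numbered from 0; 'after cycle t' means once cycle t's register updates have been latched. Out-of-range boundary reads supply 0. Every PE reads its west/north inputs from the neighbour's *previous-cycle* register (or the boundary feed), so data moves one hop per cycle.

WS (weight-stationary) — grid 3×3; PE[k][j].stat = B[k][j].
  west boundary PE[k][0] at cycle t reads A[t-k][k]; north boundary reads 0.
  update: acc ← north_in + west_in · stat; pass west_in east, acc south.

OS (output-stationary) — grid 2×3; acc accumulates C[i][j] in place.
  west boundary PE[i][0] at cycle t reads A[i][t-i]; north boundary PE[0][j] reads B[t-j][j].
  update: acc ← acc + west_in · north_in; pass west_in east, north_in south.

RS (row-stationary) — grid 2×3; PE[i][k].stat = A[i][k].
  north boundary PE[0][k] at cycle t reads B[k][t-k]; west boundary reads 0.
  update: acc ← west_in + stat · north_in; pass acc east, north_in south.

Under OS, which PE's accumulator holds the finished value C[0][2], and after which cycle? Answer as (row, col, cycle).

(row, col, cycle) = (0, 2, 4)

OS — PE[0][2] is where C[0][2] collects:
  c0 r0c2: 0 / 0 / 0
  c1 r0c2: 0 / 0 / 0
  c2 r0c2: 21 / 3 / 7
  c3 r0c2: 27 / 1 / 6
  c4 r0c2: 59 / 8 / 4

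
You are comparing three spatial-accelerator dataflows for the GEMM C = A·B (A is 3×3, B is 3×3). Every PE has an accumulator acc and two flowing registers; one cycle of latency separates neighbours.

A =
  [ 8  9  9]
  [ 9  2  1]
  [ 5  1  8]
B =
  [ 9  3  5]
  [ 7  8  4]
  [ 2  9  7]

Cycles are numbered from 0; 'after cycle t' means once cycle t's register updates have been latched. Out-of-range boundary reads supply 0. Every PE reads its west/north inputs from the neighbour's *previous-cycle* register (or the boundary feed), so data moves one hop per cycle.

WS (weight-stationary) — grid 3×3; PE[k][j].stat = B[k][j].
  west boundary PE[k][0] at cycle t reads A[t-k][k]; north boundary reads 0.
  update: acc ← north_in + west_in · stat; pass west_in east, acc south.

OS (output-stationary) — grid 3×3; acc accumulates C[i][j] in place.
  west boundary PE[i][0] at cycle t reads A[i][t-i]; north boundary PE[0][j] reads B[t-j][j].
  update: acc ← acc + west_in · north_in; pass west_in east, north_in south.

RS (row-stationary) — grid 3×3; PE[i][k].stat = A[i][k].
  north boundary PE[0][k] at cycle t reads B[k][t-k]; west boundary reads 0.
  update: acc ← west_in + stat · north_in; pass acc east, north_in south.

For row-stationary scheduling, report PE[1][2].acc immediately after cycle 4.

PE[1][2].acc = 52

Tracing RS — 3×3 array, target PE[1][2]:
  @0  [0,2]  acc 0  |  →0  ↓0
  @0  [1,1]  acc 0  |  →0  ↓0
  @0  [1,2]  acc 0  |  →0  ↓0
  @1  [0,2]  acc 0  |  →0  ↓0
  @1  [1,1]  acc 0  |  →0  ↓0
  @1  [1,2]  acc 0  |  →0  ↓0
  @2  [0,2]  acc 153  |  →153  ↓2
  @2  [1,1]  acc 95  |  →95  ↓7
  @2  [1,2]  acc 0  |  →0  ↓0
  @3  [0,2]  acc 177  |  →177  ↓9
  @3  [1,1]  acc 43  |  →43  ↓8
  @3  [1,2]  acc 97  |  →97  ↓2
  @4  [0,2]  acc 139  |  →139  ↓7
  @4  [1,1]  acc 53  |  →53  ↓4
  @4  [1,2]  acc 52  |  →52  ↓9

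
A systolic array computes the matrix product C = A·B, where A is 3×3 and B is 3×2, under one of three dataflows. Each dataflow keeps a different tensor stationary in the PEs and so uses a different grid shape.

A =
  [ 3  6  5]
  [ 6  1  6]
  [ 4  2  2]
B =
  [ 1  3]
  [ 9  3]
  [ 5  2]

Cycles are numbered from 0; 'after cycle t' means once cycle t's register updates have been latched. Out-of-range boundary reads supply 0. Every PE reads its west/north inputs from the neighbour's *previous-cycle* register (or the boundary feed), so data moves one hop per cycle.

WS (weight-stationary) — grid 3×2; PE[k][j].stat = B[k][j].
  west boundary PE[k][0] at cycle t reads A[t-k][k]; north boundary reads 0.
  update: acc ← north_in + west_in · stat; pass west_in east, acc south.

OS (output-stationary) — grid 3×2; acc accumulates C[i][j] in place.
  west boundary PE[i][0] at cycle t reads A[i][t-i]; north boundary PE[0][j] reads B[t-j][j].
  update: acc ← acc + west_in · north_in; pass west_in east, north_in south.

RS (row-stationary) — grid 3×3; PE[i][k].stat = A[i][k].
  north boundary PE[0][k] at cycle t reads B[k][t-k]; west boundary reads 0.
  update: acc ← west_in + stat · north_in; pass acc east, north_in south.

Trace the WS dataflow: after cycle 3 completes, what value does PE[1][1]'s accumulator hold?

PE[1][1].acc = 21

WS 3×2: PE[1][1] cycle-by-cycle (with neighbour feeds):
  @0  [0,1]  acc 0  |  →0  ↓0
  @0  [1,0]  acc 0  |  →0  ↓0
  @0  [1,1]  acc 0  |  →0  ↓0
  @1  [0,1]  acc 9  |  →3  ↓9
  @1  [1,0]  acc 57  |  →6  ↓57
  @1  [1,1]  acc 0  |  →0  ↓0
  @2  [0,1]  acc 18  |  →6  ↓18
  @2  [1,0]  acc 15  |  →1  ↓15
  @2  [1,1]  acc 27  |  →6  ↓27
  @3  [0,1]  acc 12  |  →4  ↓12
  @3  [1,0]  acc 22  |  →2  ↓22
  @3  [1,1]  acc 21  |  →1  ↓21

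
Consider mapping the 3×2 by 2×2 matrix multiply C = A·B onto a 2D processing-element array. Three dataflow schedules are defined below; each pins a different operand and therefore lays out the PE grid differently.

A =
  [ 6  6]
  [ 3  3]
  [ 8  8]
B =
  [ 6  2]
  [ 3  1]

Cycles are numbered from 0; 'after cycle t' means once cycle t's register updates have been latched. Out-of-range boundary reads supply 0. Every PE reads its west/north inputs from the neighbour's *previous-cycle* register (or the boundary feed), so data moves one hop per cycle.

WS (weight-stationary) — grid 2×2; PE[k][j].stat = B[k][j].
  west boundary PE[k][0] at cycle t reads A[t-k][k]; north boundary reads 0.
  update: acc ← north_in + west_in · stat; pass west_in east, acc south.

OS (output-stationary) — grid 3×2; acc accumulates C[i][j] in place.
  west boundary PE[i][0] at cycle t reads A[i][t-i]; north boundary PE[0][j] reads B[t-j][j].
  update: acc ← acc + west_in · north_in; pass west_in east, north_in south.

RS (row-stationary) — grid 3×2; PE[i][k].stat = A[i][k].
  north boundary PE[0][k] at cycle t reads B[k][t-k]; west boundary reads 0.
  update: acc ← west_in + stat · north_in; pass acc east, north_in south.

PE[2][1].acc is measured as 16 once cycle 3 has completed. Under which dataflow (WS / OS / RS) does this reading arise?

WS: PE[2][1] is outside its 2×2 grid.
OS (3×2 grid), PE[2][1]:
  cycle 0: PE[2][1] → acc 0, east 0, south 0
  cycle 1: PE[2][1] → acc 0, east 0, south 0
  cycle 2: PE[2][1] → acc 0, east 0, south 0
  cycle 3: PE[2][1] → acc 16, east 8, south 2
RS (3×2 grid), PE[2][1]:
  cycle 0: PE[2][1] → acc 0, east 0, south 0
  cycle 1: PE[2][1] → acc 0, east 0, south 0
  cycle 2: PE[2][1] → acc 0, east 0, south 0
  cycle 3: PE[2][1] → acc 72, east 72, south 3

dataflow = OS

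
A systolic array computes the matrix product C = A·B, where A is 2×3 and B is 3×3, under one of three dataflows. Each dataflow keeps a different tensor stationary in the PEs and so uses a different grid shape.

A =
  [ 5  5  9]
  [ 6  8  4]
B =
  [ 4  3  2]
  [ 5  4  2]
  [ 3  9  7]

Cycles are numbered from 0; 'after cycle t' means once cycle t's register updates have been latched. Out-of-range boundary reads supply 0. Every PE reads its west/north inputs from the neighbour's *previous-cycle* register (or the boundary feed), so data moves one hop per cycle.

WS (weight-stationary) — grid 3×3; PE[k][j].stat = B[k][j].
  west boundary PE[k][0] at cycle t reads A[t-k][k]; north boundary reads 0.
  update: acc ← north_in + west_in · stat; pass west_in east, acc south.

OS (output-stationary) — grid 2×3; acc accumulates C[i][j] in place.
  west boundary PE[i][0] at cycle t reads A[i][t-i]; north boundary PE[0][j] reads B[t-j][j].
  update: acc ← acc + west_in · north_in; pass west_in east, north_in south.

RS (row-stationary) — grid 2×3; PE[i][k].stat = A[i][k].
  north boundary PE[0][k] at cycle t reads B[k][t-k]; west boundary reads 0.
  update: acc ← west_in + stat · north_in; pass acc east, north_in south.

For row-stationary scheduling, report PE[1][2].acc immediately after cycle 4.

PE[1][2].acc = 86

Tracing RS — 2×3 array, target PE[1][2]:
  0: (0,2).acc=0  regs=<0,0>
  0: (1,1).acc=0  regs=<0,0>
  0: (1,2).acc=0  regs=<0,0>
  1: (0,2).acc=0  regs=<0,0>
  1: (1,1).acc=0  regs=<0,0>
  1: (1,2).acc=0  regs=<0,0>
  2: (0,2).acc=72  regs=<72,3>
  2: (1,1).acc=64  regs=<64,5>
  2: (1,2).acc=0  regs=<0,0>
  3: (0,2).acc=116  regs=<116,9>
  3: (1,1).acc=50  regs=<50,4>
  3: (1,2).acc=76  regs=<76,3>
  4: (0,2).acc=83  regs=<83,7>
  4: (1,1).acc=28  regs=<28,2>
  4: (1,2).acc=86  regs=<86,9>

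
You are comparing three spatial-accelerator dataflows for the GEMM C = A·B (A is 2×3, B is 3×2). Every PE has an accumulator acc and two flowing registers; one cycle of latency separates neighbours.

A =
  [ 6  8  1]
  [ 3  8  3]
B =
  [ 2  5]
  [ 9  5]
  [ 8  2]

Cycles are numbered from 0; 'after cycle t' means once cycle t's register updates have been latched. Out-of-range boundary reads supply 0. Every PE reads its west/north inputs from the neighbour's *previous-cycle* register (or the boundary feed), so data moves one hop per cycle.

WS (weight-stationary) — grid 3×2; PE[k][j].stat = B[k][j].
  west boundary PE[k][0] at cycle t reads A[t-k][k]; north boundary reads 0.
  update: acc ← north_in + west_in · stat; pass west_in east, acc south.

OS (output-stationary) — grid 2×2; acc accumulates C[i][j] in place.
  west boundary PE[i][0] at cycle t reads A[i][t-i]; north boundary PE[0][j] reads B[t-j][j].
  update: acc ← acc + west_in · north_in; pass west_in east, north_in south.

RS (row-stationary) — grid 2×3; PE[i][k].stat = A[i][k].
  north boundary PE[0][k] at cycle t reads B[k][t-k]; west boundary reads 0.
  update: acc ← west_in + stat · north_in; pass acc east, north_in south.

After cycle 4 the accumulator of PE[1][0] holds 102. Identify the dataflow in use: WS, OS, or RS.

WS (3×2 grid), PE[1][0]:
  after 0 — PE[1][0] acc=0, pass-E 0, pass-S 0
  after 1 — PE[1][0] acc=84, pass-E 8, pass-S 84
  after 2 — PE[1][0] acc=78, pass-E 8, pass-S 78
  after 3 — PE[1][0] acc=0, pass-E 0, pass-S 0
  after 4 — PE[1][0] acc=0, pass-E 0, pass-S 0
OS (2×2 grid), PE[1][0]:
  after 0 — PE[1][0] acc=0, pass-E 0, pass-S 0
  after 1 — PE[1][0] acc=6, pass-E 3, pass-S 2
  after 2 — PE[1][0] acc=78, pass-E 8, pass-S 9
  after 3 — PE[1][0] acc=102, pass-E 3, pass-S 8
  after 4 — PE[1][0] acc=102, pass-E 0, pass-S 0
RS (2×3 grid), PE[1][0]:
  after 0 — PE[1][0] acc=0, pass-E 0, pass-S 0
  after 1 — PE[1][0] acc=6, pass-E 6, pass-S 2
  after 2 — PE[1][0] acc=15, pass-E 15, pass-S 5
  after 3 — PE[1][0] acc=0, pass-E 0, pass-S 0
  after 4 — PE[1][0] acc=0, pass-E 0, pass-S 0

dataflow = OS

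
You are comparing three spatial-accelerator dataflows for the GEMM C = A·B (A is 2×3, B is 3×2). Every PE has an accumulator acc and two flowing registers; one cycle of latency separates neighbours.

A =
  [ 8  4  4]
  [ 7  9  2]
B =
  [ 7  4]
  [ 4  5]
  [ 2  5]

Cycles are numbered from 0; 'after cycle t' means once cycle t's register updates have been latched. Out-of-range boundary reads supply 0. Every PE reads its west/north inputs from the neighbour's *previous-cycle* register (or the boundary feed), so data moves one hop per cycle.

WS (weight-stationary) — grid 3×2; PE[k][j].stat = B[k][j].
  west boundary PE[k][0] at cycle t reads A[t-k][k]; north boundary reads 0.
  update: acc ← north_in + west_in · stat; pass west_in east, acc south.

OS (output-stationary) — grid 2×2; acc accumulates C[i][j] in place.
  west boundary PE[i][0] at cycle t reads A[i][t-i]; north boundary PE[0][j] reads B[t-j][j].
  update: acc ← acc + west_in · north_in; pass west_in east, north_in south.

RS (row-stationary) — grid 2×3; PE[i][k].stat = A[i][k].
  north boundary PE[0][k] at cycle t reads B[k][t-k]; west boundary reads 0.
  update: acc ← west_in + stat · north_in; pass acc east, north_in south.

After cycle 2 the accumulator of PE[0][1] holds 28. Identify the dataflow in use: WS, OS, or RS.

Under WS (3×2), PE[0][1]:
  after 0 — PE[0][1] acc=0, pass-E 0, pass-S 0
  after 1 — PE[0][1] acc=32, pass-E 8, pass-S 32
  after 2 — PE[0][1] acc=28, pass-E 7, pass-S 28
Under OS (2×2), PE[0][1]:
  after 0 — PE[0][1] acc=0, pass-E 0, pass-S 0
  after 1 — PE[0][1] acc=32, pass-E 8, pass-S 4
  after 2 — PE[0][1] acc=52, pass-E 4, pass-S 5
Under RS (2×3), PE[0][1]:
  after 0 — PE[0][1] acc=0, pass-E 0, pass-S 0
  after 1 — PE[0][1] acc=72, pass-E 72, pass-S 4
  after 2 — PE[0][1] acc=52, pass-E 52, pass-S 5

dataflow = WS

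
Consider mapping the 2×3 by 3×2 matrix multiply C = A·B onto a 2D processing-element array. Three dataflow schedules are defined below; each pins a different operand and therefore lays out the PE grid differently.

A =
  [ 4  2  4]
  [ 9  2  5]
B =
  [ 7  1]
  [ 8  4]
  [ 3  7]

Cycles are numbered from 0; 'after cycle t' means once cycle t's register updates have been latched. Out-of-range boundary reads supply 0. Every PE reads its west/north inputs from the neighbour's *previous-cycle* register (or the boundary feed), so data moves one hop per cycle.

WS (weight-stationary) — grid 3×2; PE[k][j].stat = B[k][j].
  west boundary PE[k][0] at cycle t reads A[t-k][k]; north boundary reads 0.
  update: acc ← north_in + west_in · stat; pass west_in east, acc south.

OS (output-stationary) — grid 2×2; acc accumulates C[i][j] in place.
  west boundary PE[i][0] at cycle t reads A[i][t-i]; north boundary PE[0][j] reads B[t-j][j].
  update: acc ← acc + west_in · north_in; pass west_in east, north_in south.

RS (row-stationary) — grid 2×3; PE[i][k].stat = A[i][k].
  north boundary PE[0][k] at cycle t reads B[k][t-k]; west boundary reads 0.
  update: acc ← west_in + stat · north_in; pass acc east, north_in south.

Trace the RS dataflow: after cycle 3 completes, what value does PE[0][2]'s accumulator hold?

RS 2×3: PE[0][2] cycle-by-cycle (with neighbour feeds):
  @0  [0,1]  acc 0  |  →0  ↓0
  @0  [0,2]  acc 0  |  →0  ↓0
  @1  [0,1]  acc 44  |  →44  ↓8
  @1  [0,2]  acc 0  |  →0  ↓0
  @2  [0,1]  acc 12  |  →12  ↓4
  @2  [0,2]  acc 56  |  →56  ↓3
  @3  [0,1]  acc 0  |  →0  ↓0
  @3  [0,2]  acc 40  |  →40  ↓7

PE[0][2].acc = 40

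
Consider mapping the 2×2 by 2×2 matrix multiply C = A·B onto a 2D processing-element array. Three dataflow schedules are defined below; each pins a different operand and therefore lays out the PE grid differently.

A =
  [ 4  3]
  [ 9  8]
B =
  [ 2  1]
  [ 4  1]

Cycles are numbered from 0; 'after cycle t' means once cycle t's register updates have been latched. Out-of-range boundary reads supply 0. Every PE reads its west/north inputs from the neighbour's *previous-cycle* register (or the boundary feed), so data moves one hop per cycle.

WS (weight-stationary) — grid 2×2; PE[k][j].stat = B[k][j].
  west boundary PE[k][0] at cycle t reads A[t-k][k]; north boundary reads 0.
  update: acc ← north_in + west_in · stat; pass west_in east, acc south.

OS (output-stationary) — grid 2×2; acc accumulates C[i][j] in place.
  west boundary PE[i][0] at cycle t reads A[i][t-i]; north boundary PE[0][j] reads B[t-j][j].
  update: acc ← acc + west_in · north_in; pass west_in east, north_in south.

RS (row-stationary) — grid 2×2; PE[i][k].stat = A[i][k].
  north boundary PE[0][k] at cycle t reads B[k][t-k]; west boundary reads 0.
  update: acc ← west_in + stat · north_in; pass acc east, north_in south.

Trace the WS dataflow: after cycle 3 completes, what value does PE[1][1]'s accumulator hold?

WS 2×2: PE[1][1] cycle-by-cycle (with neighbour feeds):
  cycle 0: PE[0][1] → acc 0, east 0, south 0
  cycle 0: PE[1][0] → acc 0, east 0, south 0
  cycle 0: PE[1][1] → acc 0, east 0, south 0
  cycle 1: PE[0][1] → acc 4, east 4, south 4
  cycle 1: PE[1][0] → acc 20, east 3, south 20
  cycle 1: PE[1][1] → acc 0, east 0, south 0
  cycle 2: PE[0][1] → acc 9, east 9, south 9
  cycle 2: PE[1][0] → acc 50, east 8, south 50
  cycle 2: PE[1][1] → acc 7, east 3, south 7
  cycle 3: PE[0][1] → acc 0, east 0, south 0
  cycle 3: PE[1][0] → acc 0, east 0, south 0
  cycle 3: PE[1][1] → acc 17, east 8, south 17

PE[1][1].acc = 17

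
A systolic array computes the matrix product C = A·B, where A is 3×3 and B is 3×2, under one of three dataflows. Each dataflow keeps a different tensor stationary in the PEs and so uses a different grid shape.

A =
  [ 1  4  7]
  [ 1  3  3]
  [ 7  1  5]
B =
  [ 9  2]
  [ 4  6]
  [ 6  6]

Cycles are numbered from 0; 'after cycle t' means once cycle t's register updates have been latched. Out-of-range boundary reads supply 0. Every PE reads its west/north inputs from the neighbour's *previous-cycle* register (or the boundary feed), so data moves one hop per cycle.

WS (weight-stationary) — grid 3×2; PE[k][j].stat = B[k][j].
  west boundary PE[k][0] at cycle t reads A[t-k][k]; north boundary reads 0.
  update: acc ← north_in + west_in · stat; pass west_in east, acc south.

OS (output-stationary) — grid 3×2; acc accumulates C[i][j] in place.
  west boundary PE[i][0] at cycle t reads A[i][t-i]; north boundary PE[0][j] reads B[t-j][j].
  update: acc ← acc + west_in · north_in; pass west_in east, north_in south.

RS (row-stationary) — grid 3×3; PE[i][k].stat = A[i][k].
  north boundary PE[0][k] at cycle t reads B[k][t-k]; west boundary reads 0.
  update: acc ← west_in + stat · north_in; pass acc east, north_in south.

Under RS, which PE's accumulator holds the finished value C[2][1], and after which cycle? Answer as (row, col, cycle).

(row, col, cycle) = (2, 2, 5)

RS — PE[2][2] is where C[2][1] collects:
  step 0 · PE2,2: acc=0; fwd→0 fwd↓0
  step 1 · PE2,2: acc=0; fwd→0 fwd↓0
  step 2 · PE2,2: acc=0; fwd→0 fwd↓0
  step 3 · PE2,2: acc=0; fwd→0 fwd↓0
  step 4 · PE2,2: acc=97; fwd→97 fwd↓6
  step 5 · PE2,2: acc=50; fwd→50 fwd↓6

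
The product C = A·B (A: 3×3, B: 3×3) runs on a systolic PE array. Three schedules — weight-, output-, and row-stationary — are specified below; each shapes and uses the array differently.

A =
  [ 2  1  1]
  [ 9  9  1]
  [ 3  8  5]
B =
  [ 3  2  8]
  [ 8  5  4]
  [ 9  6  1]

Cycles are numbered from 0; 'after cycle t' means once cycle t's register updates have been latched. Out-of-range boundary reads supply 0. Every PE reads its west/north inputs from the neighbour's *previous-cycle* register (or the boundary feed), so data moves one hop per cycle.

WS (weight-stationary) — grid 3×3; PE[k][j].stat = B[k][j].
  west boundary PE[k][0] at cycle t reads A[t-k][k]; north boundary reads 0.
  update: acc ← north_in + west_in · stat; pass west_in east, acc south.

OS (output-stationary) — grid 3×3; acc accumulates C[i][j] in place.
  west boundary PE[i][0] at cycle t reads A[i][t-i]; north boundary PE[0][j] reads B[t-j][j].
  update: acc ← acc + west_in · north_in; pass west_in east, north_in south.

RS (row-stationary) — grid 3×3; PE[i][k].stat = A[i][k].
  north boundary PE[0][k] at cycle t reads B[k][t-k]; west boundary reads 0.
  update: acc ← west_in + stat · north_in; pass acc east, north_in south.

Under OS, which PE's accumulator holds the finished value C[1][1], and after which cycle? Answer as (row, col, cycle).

(row, col, cycle) = (1, 1, 4)

Under OS, C[1][1] lands at PE[1][1]:
  step 0 · PE1,1: acc=0; fwd→0 fwd↓0
  step 1 · PE1,1: acc=0; fwd→0 fwd↓0
  step 2 · PE1,1: acc=18; fwd→9 fwd↓2
  step 3 · PE1,1: acc=63; fwd→9 fwd↓5
  step 4 · PE1,1: acc=69; fwd→1 fwd↓6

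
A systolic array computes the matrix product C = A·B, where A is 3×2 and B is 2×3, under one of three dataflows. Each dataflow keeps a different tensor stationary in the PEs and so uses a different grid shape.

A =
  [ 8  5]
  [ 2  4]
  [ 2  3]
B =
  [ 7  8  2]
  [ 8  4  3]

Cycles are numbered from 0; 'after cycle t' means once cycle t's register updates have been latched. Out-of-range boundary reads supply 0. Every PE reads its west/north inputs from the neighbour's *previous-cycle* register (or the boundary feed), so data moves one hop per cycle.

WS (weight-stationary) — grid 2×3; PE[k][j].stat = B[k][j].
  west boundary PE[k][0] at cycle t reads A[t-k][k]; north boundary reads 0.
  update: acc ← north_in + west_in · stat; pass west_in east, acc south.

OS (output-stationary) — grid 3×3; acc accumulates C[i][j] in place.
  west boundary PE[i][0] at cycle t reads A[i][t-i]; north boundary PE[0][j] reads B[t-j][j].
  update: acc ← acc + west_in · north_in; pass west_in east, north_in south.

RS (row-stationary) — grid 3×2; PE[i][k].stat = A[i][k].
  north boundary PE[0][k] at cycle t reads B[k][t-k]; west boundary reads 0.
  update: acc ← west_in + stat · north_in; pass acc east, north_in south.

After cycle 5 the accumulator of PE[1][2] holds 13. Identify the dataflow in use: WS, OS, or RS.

— WS: 2×3; PE[1][2] trace:
  cycle 0: PE[1][2] → acc 0, east 0, south 0
  cycle 1: PE[1][2] → acc 0, east 0, south 0
  cycle 2: PE[1][2] → acc 0, east 0, south 0
  cycle 3: PE[1][2] → acc 31, east 5, south 31
  cycle 4: PE[1][2] → acc 16, east 4, south 16
  cycle 5: PE[1][2] → acc 13, east 3, south 13
— OS: 3×3; PE[1][2] trace:
  cycle 0: PE[1][2] → acc 0, east 0, south 0
  cycle 1: PE[1][2] → acc 0, east 0, south 0
  cycle 2: PE[1][2] → acc 0, east 0, south 0
  cycle 3: PE[1][2] → acc 4, east 2, south 2
  cycle 4: PE[1][2] → acc 16, east 4, south 3
  cycle 5: PE[1][2] → acc 16, east 0, south 0
RS: PE[1][2] is outside its 3×2 grid.

dataflow = WS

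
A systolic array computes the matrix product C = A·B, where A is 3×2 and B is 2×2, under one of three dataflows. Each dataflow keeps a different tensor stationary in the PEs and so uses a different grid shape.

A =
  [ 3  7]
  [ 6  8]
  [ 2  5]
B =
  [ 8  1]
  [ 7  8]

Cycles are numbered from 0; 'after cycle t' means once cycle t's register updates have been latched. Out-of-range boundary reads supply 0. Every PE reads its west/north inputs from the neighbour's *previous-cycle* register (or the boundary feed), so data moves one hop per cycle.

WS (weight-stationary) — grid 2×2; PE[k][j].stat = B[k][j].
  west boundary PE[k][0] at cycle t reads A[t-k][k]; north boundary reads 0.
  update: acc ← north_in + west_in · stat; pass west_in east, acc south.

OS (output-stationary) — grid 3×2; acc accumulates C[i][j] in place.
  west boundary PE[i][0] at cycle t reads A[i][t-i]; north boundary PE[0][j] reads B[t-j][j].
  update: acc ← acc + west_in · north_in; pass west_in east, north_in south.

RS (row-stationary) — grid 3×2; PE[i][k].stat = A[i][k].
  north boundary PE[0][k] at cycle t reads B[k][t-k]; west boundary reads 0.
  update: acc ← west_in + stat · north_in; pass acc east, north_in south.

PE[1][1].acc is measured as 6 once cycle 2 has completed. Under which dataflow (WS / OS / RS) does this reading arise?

WS (2×2 grid), PE[1][1]:
  after 0 — PE[1][1] acc=0, pass-E 0, pass-S 0
  after 1 — PE[1][1] acc=0, pass-E 0, pass-S 0
  after 2 — PE[1][1] acc=59, pass-E 7, pass-S 59
OS (3×2 grid), PE[1][1]:
  after 0 — PE[1][1] acc=0, pass-E 0, pass-S 0
  after 1 — PE[1][1] acc=0, pass-E 0, pass-S 0
  after 2 — PE[1][1] acc=6, pass-E 6, pass-S 1
RS (3×2 grid), PE[1][1]:
  after 0 — PE[1][1] acc=0, pass-E 0, pass-S 0
  after 1 — PE[1][1] acc=0, pass-E 0, pass-S 0
  after 2 — PE[1][1] acc=104, pass-E 104, pass-S 7

dataflow = OS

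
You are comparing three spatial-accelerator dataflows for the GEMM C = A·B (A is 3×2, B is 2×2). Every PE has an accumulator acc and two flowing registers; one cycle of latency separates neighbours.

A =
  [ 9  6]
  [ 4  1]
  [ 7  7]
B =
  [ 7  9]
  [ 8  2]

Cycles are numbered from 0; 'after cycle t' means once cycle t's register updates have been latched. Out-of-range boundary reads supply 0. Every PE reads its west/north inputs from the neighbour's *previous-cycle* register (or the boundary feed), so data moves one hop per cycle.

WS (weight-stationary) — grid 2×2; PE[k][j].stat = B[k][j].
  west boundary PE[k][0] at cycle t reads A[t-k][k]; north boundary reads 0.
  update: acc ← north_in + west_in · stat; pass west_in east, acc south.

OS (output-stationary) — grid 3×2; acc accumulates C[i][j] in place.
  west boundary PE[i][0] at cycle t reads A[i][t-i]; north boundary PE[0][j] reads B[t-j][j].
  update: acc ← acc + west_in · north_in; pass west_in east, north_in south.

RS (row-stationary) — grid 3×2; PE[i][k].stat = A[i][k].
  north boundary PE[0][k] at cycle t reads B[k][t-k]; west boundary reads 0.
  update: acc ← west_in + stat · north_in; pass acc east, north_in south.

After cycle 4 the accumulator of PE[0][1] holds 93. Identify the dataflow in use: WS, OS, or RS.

Under WS (2×2), PE[0][1]:
  [0] (0,1) acc=0 (h:0 v:0)
  [1] (0,1) acc=81 (h:9 v:81)
  [2] (0,1) acc=36 (h:4 v:36)
  [3] (0,1) acc=63 (h:7 v:63)
  [4] (0,1) acc=0 (h:0 v:0)
Under OS (3×2), PE[0][1]:
  [0] (0,1) acc=0 (h:0 v:0)
  [1] (0,1) acc=81 (h:9 v:9)
  [2] (0,1) acc=93 (h:6 v:2)
  [3] (0,1) acc=93 (h:0 v:0)
  [4] (0,1) acc=93 (h:0 v:0)
Under RS (3×2), PE[0][1]:
  [0] (0,1) acc=0 (h:0 v:0)
  [1] (0,1) acc=111 (h:111 v:8)
  [2] (0,1) acc=93 (h:93 v:2)
  [3] (0,1) acc=0 (h:0 v:0)
  [4] (0,1) acc=0 (h:0 v:0)

dataflow = OS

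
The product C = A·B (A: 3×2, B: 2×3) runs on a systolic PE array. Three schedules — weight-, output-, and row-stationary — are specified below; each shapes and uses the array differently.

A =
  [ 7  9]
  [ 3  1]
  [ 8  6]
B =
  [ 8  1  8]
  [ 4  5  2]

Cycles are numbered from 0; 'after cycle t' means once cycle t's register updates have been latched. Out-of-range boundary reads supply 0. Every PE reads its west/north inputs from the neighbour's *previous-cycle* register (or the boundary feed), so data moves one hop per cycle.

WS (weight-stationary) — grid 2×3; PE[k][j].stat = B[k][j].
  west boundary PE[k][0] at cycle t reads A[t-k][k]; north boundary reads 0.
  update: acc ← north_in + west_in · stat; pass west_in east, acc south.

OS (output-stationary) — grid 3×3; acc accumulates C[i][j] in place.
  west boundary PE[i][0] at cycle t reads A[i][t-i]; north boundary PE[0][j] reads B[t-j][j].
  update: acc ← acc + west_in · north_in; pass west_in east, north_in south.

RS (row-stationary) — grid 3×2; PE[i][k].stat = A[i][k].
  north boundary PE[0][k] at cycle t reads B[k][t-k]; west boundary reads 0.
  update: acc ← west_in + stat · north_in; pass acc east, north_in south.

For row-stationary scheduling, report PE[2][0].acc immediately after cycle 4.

RS (3×2). Following PE[2][0] plus its west/north inputs:
  cycle 0: PE[1][0] → acc 0, east 0, south 0
  cycle 0: PE[2][0] → acc 0, east 0, south 0
  cycle 1: PE[1][0] → acc 24, east 24, south 8
  cycle 1: PE[2][0] → acc 0, east 0, south 0
  cycle 2: PE[1][0] → acc 3, east 3, south 1
  cycle 2: PE[2][0] → acc 64, east 64, south 8
  cycle 3: PE[1][0] → acc 24, east 24, south 8
  cycle 3: PE[2][0] → acc 8, east 8, south 1
  cycle 4: PE[1][0] → acc 0, east 0, south 0
  cycle 4: PE[2][0] → acc 64, east 64, south 8

PE[2][0].acc = 64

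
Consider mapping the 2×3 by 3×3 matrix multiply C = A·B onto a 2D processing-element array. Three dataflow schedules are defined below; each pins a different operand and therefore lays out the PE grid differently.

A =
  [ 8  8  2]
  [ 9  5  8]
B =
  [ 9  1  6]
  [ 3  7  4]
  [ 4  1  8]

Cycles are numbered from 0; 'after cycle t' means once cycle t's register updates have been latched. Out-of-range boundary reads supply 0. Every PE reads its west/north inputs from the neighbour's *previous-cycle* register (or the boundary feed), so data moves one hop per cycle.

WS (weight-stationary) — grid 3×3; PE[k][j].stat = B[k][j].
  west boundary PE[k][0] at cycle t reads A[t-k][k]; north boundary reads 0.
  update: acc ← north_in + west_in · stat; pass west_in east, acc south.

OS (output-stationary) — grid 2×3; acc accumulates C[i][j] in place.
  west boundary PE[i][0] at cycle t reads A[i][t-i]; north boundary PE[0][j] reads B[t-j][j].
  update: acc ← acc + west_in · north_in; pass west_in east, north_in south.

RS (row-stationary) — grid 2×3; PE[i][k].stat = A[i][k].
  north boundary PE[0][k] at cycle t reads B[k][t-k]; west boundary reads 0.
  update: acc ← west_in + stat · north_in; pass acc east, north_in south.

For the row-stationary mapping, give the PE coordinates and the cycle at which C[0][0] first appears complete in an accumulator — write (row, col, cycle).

RS: C[0][0] accumulates in PE[0][2]:
  t=0 PE[0][2]: acc=0 h=0 v=0
  t=1 PE[0][2]: acc=0 h=0 v=0
  t=2 PE[0][2]: acc=104 h=104 v=4

(row, col, cycle) = (0, 2, 2)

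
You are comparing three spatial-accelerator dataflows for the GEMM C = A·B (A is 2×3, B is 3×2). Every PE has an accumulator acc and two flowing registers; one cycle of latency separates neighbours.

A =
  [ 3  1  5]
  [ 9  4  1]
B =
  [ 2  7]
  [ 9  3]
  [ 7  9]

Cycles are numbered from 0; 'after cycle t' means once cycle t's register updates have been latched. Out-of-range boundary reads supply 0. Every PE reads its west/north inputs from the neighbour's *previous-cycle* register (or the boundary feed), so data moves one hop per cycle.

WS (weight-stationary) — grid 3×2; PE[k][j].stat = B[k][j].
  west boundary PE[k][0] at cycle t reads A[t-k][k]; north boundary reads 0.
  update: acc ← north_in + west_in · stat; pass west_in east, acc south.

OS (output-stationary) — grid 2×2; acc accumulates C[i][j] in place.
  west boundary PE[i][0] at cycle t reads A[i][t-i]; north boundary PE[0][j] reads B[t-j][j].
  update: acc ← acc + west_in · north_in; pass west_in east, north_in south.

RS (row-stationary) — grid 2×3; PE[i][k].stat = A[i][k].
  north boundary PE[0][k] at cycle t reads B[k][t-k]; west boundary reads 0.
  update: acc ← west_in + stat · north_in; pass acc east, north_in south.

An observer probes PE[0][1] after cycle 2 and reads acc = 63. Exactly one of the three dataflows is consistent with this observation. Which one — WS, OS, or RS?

dataflow = WS

— WS: 3×2; PE[0][1] trace:
  c0 r0c1: 0 / 0 / 0
  c1 r0c1: 21 / 3 / 21
  c2 r0c1: 63 / 9 / 63
— OS: 2×2; PE[0][1] trace:
  c0 r0c1: 0 / 0 / 0
  c1 r0c1: 21 / 3 / 7
  c2 r0c1: 24 / 1 / 3
— RS: 2×3; PE[0][1] trace:
  c0 r0c1: 0 / 0 / 0
  c1 r0c1: 15 / 15 / 9
  c2 r0c1: 24 / 24 / 3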